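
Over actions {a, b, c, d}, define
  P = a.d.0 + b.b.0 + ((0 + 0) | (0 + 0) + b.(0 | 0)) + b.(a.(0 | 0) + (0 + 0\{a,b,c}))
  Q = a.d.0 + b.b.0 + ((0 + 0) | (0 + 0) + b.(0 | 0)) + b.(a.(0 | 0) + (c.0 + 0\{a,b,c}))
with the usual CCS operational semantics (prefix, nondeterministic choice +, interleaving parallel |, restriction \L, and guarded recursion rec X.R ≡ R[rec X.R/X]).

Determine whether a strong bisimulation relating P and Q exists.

P's transition system — 6 states:
  m0 = a.d.0 + b.b.0 + ((0 + 0) | (0 + 0) + b.(0 | 0)) + b.(a.(0 | 0) + (0 + 0\{a,b,c})) → --a--▸ m1, --b--▸ m2, --b--▸ m3, --b--▸ m4
  m1 = d.0 → --d--▸ m5
  m2 = 0 | 0 → ·
  m3 = a.(0 | 0) + (0 + 0\{a,b,c}) → --a--▸ m2
  m4 = b.0 → --b--▸ m5
  m5 = 0 → ·
Q's transition system — 6 states:
  n0 = a.d.0 + b.b.0 + ((0 + 0) | (0 + 0) + b.(0 | 0)) + b.(a.(0 | 0) + (c.0 + 0\{a,b,c})) → --a--▸ n1, --b--▸ n2, --b--▸ n3, --b--▸ n4
  n1 = d.0 → --d--▸ n5
  n2 = 0 | 0 → ·
  n3 = a.(0 | 0) + (c.0 + 0\{a,b,c}) → --a--▸ n2, --c--▸ n5
  n4 = b.0 → --b--▸ n5
  n5 = 0 → ·
Bisimilarity quotient blocks:
  B0 = {m0}
  B1 = {m3}
  B2 = {m2, m5, n2, n5}
  B3 = {m4, n4}
  B4 = {m1, n1}
  B5 = {n0}
  B6 = {n3}
m0 ∈ B0, n0 ∈ B5 → different blocks

NO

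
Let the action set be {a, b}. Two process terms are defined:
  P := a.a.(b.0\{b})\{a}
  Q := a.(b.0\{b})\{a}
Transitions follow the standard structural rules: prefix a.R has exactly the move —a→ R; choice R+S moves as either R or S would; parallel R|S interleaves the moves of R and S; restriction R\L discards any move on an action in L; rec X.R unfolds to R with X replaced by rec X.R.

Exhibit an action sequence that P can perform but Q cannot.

aa

LTS(P): 4 reachable states
  m0 = a.a.(b.0\{b})\{a} :: ··a··> m1
  m1 = a.(b.0\{b})\{a} :: ··a··> m2
  m2 = (b.0\{b})\{a} :: ··b··> m3
  m3 = 0\{b}\{a} :: stopped
LTS(Q): 3 reachable states
  n0 = a.(b.0\{b})\{a} :: ··a··> n1
  n1 = (b.0\{b})\{a} :: ··b··> n2
  n2 = 0\{b}\{a} :: stopped
Trace ⟨aa⟩ through P, begin at {m0}:
  after a @ step 1: {m1}
  after a @ step 2: {m2}
  — P admits the full trace.
Trace ⟨aa⟩ through Q, begin at {n0}:
  after a @ step 1: {n1}
  after a @ step 2: ∅ (Q stuck)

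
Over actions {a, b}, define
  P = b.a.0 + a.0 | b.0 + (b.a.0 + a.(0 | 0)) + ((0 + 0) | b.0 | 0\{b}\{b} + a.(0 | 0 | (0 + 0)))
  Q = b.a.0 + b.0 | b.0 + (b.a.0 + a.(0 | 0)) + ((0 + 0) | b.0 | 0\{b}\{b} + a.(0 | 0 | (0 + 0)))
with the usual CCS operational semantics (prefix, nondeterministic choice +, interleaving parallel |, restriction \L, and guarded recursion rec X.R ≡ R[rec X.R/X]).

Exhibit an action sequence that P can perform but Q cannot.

Reachable graph of P (8 states):
  m0 = b.a.0 + a.0 | b.0 + (b.a.0 + a.(0 | 0)) + ((0 + 0) | b.0 | 0\{b}\{b} + a.(0 | 0 | (0 + 0))) :: —a→ m1, —a→ m2, —a→ m3, —b→ m4, —b→ m5, —b→ m6
  m1 = 0 | 0 :: ·
  m2 = 0 | 0 | (0 + 0) :: ·
  m3 = 0 | b.0 :: —b→ m1
  m4 = (0 + 0) | 0 | 0\{b}\{b} :: ·
  m5 = a.0 :: —a→ m7
  m6 = a.0 | 0 :: —a→ m1
  m7 = 0 :: ·
Reachable graph of Q (8 states):
  n0 = b.a.0 + b.0 | b.0 + (b.a.0 + a.(0 | 0)) + ((0 + 0) | b.0 | 0\{b}\{b} + a.(0 | 0 | (0 + 0))) :: —a→ n1, —a→ n2, —b→ n3, —b→ n4, —b→ n5, —b→ n6
  n1 = 0 | 0 :: ·
  n2 = 0 | 0 | (0 + 0) :: ·
  n3 = (0 + 0) | 0 | 0\{b}\{b} :: ·
  n4 = 0 | b.0 :: —b→ n1
  n5 = a.0 :: —a→ n7
  n6 = b.0 | 0 :: —b→ n1
  n7 = 0 :: ·
Trace ⟨ab⟩ through P, begin at {m0}:
  [1] a ⇒ {m1, m2, m3}
  [2] b ⇒ {m1}
  P completes σ.
Trace ⟨ab⟩ through Q, begin at {n0}:
  [1] a ⇒ {n1, n2}
  [2] b ⇒ ∅  — Q cannot continue

ab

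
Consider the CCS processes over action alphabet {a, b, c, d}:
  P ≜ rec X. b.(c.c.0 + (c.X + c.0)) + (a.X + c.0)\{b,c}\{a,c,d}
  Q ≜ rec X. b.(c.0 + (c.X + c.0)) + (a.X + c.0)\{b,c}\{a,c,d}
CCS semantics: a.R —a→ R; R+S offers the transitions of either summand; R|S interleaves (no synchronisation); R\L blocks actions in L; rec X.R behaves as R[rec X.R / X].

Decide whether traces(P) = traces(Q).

P's transition system — 4 states:
  s0 = rec X. b.(c.c.0 + (c.X + c.0)) + (a.X + c.0)\{b,c}\{a,c,d} → --b--▸ s1
  s1 = c.c.0 + (c.(rec X. b.(c.c.0 + (c.X + c.0)) + (a.X + c.0)\{b,c}\{a,c,d}) + c.0) → --c--▸ s0, --c--▸ s2, --c--▸ s3
  s2 = 0 → (no moves)
  s3 = c.0 → --c--▸ s2
Q's transition system — 3 states:
  t0 = rec X. b.(c.0 + (c.X + c.0)) + (a.X + c.0)\{b,c}\{a,c,d} → --b--▸ t1
  t1 = c.0 + (c.(rec X. b.(c.0 + (c.X + c.0)) + (a.X + c.0)\{b,c}\{a,c,d}) + c.0) → --c--▸ t0, --c--▸ t2
  t2 = 0 → (no moves)
Run σ = ⟨bcc⟩ on P: start {s0}
  after b @ step 1: {s1}
  after c @ step 2: {s0, s2, s3}
  after c @ step 3: {s2}
  — P admits the full trace.
Run σ = ⟨bcc⟩ on Q: start {t0}
  after b @ step 1: {t1}
  after c @ step 2: {t0, t2}
  after c @ step 3: no successor for Q

traces(P) ≠ traces(Q) — witness ⟨bcc⟩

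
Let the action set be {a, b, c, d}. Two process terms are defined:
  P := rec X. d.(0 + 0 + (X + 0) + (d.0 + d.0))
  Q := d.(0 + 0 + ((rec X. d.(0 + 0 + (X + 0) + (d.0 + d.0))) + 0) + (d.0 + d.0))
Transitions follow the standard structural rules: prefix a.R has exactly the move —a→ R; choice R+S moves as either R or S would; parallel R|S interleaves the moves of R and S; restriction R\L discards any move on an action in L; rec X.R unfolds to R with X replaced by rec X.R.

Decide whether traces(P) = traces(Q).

LTS(P): 3 reachable states
  s0 = rec X. d.(0 + 0 + (X + 0) + (d.0 + d.0)) ⊢ =d=> s1
  s1 = 0 + 0 + ((rec X. d.(0 + 0 + (X + 0) + (d.0 + d.0))) + 0) + (d.0 + d.0) ⊢ =d=> s1, =d=> s2
  s2 = 0 ⊢ ·
LTS(Q): 3 reachable states
  t0 = d.(0 + 0 + ((rec X. d.(0 + 0 + (X + 0) + (d.0 + d.0))) + 0) + (d.0 + d.0)) ⊢ =d=> t1
  t1 = 0 + 0 + ((rec X. d.(0 + 0 + (X + 0) + (d.0 + d.0))) + 0) + (d.0 + d.0) ⊢ =d=> t1, =d=> t2
  t2 = 0 ⊢ ·
Bisimilarity quotient blocks:
  B0 = {s0, t0}
  B1 = {s1, t1}
  B2 = {s2, t2}
s0 ∈ B0, t0 ∈ B0 → same block
Bisimilar ⇒ trace-equivalent.

trace-equivalent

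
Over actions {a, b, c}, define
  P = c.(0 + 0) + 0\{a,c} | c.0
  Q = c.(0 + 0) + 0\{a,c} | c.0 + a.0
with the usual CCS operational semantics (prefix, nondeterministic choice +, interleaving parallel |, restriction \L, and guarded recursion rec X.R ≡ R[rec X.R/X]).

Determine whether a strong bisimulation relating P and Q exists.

Reachable graph of P (3 states):
  m0 = c.(0 + 0) + 0\{a,c} | c.0 has moves ··c··> m1, ··c··> m2
  m1 = 0 + 0 has moves stopped
  m2 = 0\{a,c} | 0 has moves stopped
Reachable graph of Q (4 states):
  n0 = c.(0 + 0) + 0\{a,c} | c.0 + a.0 has moves ··a··> n1, ··c··> n2, ··c··> n3
  n1 = 0 has moves stopped
  n2 = 0 + 0 has moves stopped
  n3 = 0\{a,c} | 0 has moves stopped
Bisimilarity quotient blocks:
  B0 = {m0}
  B1 = {m1, m2, n1, n2, n3}
  B2 = {n0}
m0 ∈ B0, n0 ∈ B2 → different blocks

NO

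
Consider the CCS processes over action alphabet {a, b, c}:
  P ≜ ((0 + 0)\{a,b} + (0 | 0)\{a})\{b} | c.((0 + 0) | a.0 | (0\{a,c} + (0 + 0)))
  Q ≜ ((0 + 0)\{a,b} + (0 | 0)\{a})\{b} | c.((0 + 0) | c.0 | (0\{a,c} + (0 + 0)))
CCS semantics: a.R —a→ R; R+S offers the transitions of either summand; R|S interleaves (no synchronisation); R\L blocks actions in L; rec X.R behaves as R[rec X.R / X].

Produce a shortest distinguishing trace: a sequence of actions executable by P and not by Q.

P's transition system — 3 states:
  p0 = ((0 + 0)\{a,b} + (0 | 0)\{a})\{b} | c.((0 + 0) | a.0 | (0\{a,c} + (0 + 0))) has moves —c→ p1
  p1 = ((0 + 0)\{a,b} + (0 | 0)\{a})\{b} | ((0 + 0) | a.0 | (0\{a,c} + (0 + 0))) has moves —a→ p2
  p2 = ((0 + 0)\{a,b} + (0 | 0)\{a})\{b} | ((0 + 0) | 0 | (0\{a,c} + (0 + 0))) has moves ∅
Q's transition system — 3 states:
  q0 = ((0 + 0)\{a,b} + (0 | 0)\{a})\{b} | c.((0 + 0) | c.0 | (0\{a,c} + (0 + 0))) has moves —c→ q1
  q1 = ((0 + 0)\{a,b} + (0 | 0)\{a})\{b} | ((0 + 0) | c.0 | (0\{a,c} + (0 + 0))) has moves —c→ q2
  q2 = ((0 + 0)\{a,b} + (0 | 0)\{a})\{b} | ((0 + 0) | 0 | (0\{a,c} + (0 + 0))) has moves ∅
Executing ca from P (initial set {p0}):
  step 1 (c): {p1}
  step 2 (a): {p2}
  P completes σ.
Executing ca from Q (initial set {q0}):
  step 1 (c): {q1}
  step 2 (a): no successor for Q

ca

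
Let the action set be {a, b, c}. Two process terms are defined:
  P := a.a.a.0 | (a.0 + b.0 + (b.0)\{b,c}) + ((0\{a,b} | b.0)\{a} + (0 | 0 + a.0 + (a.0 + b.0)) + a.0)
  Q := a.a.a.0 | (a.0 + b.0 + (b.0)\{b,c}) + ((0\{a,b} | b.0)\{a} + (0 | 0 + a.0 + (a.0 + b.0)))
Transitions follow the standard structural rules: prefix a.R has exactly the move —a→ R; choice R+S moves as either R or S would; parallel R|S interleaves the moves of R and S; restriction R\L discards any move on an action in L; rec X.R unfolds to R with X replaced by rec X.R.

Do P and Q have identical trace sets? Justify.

Reachable graph of P (10 states):
  s0 = a.a.a.0 | (a.0 + b.0 + (b.0)\{b,c}) + ((0\{a,b} | b.0)\{a} + (0 | 0 + a.0 + (a.0 + b.0)) + a.0) has moves —a→ s1, —a→ s2, —a→ s3, —b→ s1, —b→ s3, —b→ s4
  s1 = 0 has moves deadlocked
  s2 = a.a.0 | (a.0 + b.0 + (b.0)\{b,c}) has moves —a→ s5, —a→ s6, —b→ s6
  s3 = a.a.a.0 | 0 has moves —a→ s6
  s4 = (0\{a,b} | 0)\{a} has moves deadlocked
  s5 = a.0 | (a.0 + b.0 + (b.0)\{b,c}) has moves —a→ s7, —a→ s8, —b→ s8
  s6 = a.a.0 | 0 has moves —a→ s8
  s7 = 0 | (a.0 + b.0 + (b.0)\{b,c}) has moves —a→ s9, —b→ s9
  s8 = a.0 | 0 has moves —a→ s9
  s9 = 0 | 0 has moves deadlocked
Reachable graph of Q (10 states):
  t0 = a.a.a.0 | (a.0 + b.0 + (b.0)\{b,c}) + ((0\{a,b} | b.0)\{a} + (0 | 0 + a.0 + (a.0 + b.0))) has moves —a→ t1, —a→ t2, —a→ t3, —b→ t1, —b→ t3, —b→ t4
  t1 = 0 has moves deadlocked
  t2 = a.a.0 | (a.0 + b.0 + (b.0)\{b,c}) has moves —a→ t5, —a→ t6, —b→ t6
  t3 = a.a.a.0 | 0 has moves —a→ t6
  t4 = (0\{a,b} | 0)\{a} has moves deadlocked
  t5 = a.0 | (a.0 + b.0 + (b.0)\{b,c}) has moves —a→ t7, —a→ t8, —b→ t8
  t6 = a.a.0 | 0 has moves —a→ t8
  t7 = 0 | (a.0 + b.0 + (b.0)\{b,c}) has moves —a→ t9, —b→ t9
  t8 = a.0 | 0 has moves —a→ t9
  t9 = 0 | 0 has moves deadlocked
Coarsest stable partition (strong bisimilarity classes):
  B0 = {s0, t0}
  B1 = {s3, t3}
  B2 = {s6, t6}
  B3 = {s8, t8}
  B4 = {s1, s4, s9, t1, t4, t9}
  B5 = {s2, t2}
  B6 = {s5, t5}
  B7 = {s7, t7}
s0 ∈ B0, t0 ∈ B0 → same block
Bisimilar ⇒ trace-equivalent.

YES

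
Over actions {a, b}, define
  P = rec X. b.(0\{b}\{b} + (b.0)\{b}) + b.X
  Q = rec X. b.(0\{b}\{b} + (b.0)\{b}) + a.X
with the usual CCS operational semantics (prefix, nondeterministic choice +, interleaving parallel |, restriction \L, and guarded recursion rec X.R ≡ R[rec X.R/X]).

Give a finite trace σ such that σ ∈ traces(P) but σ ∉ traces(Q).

bb

P's transition system — 2 states:
  p0 = rec X. b.(0\{b}\{b} + (b.0)\{b}) + b.X has moves =b=> p0, =b=> p1
  p1 = 0\{b}\{b} + (b.0)\{b} has moves ·
Q's transition system — 2 states:
  q0 = rec X. b.(0\{b}\{b} + (b.0)\{b}) + a.X has moves =a=> q0, =b=> q1
  q1 = 0\{b}\{b} + (b.0)\{b} has moves ·
Executing bb from P (initial set {p0}):
  after b @ step 1: {p0, p1}
  after b @ step 2: {p0, p1}
  — P admits the full trace.
Executing bb from Q (initial set {q0}):
  after b @ step 1: {q1}
  after b @ step 2: no successor for Q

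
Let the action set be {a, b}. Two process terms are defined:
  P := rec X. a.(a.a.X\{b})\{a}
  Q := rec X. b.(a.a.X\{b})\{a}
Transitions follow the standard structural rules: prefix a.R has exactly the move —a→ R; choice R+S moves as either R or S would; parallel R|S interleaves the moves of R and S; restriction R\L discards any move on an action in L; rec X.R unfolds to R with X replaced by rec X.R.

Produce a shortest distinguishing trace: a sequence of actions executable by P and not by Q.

Reachable graph of P (2 states):
  u0 = rec X. a.(a.a.X\{b})\{a} has moves -a-> u1
  u1 = (a.a.(rec X. a.(a.a.X\{b})\{a})\{b})\{a} has moves deadlocked
Reachable graph of Q (2 states):
  v0 = rec X. b.(a.a.X\{b})\{a} has moves -b-> v1
  v1 = (a.a.(rec X. b.(a.a.X\{b})\{a})\{b})\{a} has moves deadlocked
Executing a from P (initial set {u0}):
  step 1 (a): {u1}
  — P admits the full trace.
Executing a from Q (initial set {v0}):
  step 1 (a): no successor for Q

a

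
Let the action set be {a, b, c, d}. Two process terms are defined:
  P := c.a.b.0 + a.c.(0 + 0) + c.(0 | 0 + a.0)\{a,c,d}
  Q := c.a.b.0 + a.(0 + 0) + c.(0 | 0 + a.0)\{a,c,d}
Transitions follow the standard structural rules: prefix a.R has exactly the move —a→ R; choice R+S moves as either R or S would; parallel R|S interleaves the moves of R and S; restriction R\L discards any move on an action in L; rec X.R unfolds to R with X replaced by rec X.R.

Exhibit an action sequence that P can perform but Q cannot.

Reachable graph of P (7 states):
  p0 = c.a.b.0 + a.c.(0 + 0) + c.(0 | 0 + a.0)\{a,c,d} | ··a··> p1, ··c··> p2, ··c··> p3
  p1 = c.(0 + 0) | ··c··> p4
  p2 = (0 | 0 + a.0)\{a,c,d} | (no moves)
  p3 = a.b.0 | ··a··> p5
  p4 = 0 + 0 | (no moves)
  p5 = b.0 | ··b··> p6
  p6 = 0 | (no moves)
Reachable graph of Q (6 states):
  q0 = c.a.b.0 + a.(0 + 0) + c.(0 | 0 + a.0)\{a,c,d} | ··a··> q1, ··c··> q2, ··c··> q3
  q1 = 0 + 0 | (no moves)
  q2 = (0 | 0 + a.0)\{a,c,d} | (no moves)
  q3 = a.b.0 | ··a··> q4
  q4 = b.0 | ··b··> q5
  q5 = 0 | (no moves)
Run σ = ⟨ac⟩ on P: start {p0}
  [1] a ⇒ {p1}
  [2] c ⇒ {p4}
  P completes σ.
Run σ = ⟨ac⟩ on Q: start {q0}
  [1] a ⇒ {q1}
  [2] c ⇒ no successor for Q

ac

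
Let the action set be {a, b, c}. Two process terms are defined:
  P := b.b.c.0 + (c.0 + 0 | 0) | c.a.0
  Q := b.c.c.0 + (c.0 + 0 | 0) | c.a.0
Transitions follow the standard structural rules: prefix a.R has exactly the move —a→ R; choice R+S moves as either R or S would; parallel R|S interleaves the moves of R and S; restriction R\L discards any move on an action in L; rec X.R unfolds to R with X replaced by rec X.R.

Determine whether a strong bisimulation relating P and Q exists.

LTS(P): 9 reachable states
  m0 = b.b.c.0 + (c.0 + 0 | 0) | c.a.0 ⊢ —b→ m1, —c→ m2, —c→ m3
  m1 = b.c.0 ⊢ —b→ m4
  m2 = (c.0 + 0 | 0) | a.0 ⊢ —a→ m5, —c→ m6
  m3 = 0 | c.a.0 ⊢ —c→ m6
  m4 = c.0 ⊢ —c→ m7
  m5 = (c.0 + 0 | 0) | 0 ⊢ —c→ m8
  m6 = 0 | a.0 ⊢ —a→ m8
  m7 = 0 ⊢ ·
  m8 = 0 | 0 ⊢ ·
LTS(Q): 9 reachable states
  n0 = b.c.c.0 + (c.0 + 0 | 0) | c.a.0 ⊢ —b→ n1, —c→ n2, —c→ n3
  n1 = c.c.0 ⊢ —c→ n4
  n2 = (c.0 + 0 | 0) | a.0 ⊢ —a→ n5, —c→ n6
  n3 = 0 | c.a.0 ⊢ —c→ n6
  n4 = c.0 ⊢ —c→ n7
  n5 = (c.0 + 0 | 0) | 0 ⊢ —c→ n8
  n6 = 0 | a.0 ⊢ —a→ n8
  n7 = 0 ⊢ ·
  n8 = 0 | 0 ⊢ ·
Bisimilarity quotient blocks:
  B0 = {m0}
  B1 = {m3, n3}
  B2 = {m6, n6}
  B3 = {m7, m8, n7, n8}
  B4 = {m1}
  B5 = {m4, m5, n4, n5}
  B6 = {m2, n2}
  B7 = {n0}
  B8 = {n1}
m0 ∈ B0, n0 ∈ B7 → different blocks

P ≁ Q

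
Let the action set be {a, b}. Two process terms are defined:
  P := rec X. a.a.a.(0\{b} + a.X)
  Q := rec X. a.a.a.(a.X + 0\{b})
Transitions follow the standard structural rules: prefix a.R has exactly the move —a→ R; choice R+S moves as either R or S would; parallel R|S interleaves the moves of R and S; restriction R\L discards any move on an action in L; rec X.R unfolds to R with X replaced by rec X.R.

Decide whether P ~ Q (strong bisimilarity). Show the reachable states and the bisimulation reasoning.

P ~ Q

LTS(P): 4 reachable states
  m0 = rec X. a.a.a.(0\{b} + a.X) has moves --a--▸ m1
  m1 = a.a.(0\{b} + a.(rec X. a.a.a.(0\{b} + a.X))) has moves --a--▸ m2
  m2 = a.(0\{b} + a.(rec X. a.a.a.(0\{b} + a.X))) has moves --a--▸ m3
  m3 = 0\{b} + a.(rec X. a.a.a.(0\{b} + a.X)) has moves --a--▸ m0
LTS(Q): 4 reachable states
  n0 = rec X. a.a.a.(a.X + 0\{b}) has moves --a--▸ n1
  n1 = a.a.(a.(rec X. a.a.a.(a.X + 0\{b})) + 0\{b}) has moves --a--▸ n2
  n2 = a.(a.(rec X. a.a.a.(a.X + 0\{b})) + 0\{b}) has moves --a--▸ n3
  n3 = a.(rec X. a.a.a.(a.X + 0\{b})) + 0\{b} has moves --a--▸ n0
Coarsest stable partition (strong bisimilarity classes):
  B0 = {m0, m1, m2, m3, n0, n1, n2, n3}
m0 ∈ B0, n0 ∈ B0 → same block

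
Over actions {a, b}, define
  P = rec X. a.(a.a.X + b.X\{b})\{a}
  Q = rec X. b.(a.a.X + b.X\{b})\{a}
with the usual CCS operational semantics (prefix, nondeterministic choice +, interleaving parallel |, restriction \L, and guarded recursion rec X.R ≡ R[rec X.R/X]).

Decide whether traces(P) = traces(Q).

trace-distinct — witness ⟨a⟩

LTS(P): 3 reachable states
  p0 = rec X. a.(a.a.X + b.X\{b})\{a} has moves —a→ p1
  p1 = (a.a.(rec X. a.(a.a.X + b.X\{b})\{a}) + b.(rec X. a.(a.a.X + b.X\{b})\{a})\{b})\{a} has moves —b→ p2
  p2 = (rec X. a.(a.a.X + b.X\{b})\{a})\{b}\{a} has moves stopped
LTS(Q): 3 reachable states
  q0 = rec X. b.(a.a.X + b.X\{b})\{a} has moves —b→ q1
  q1 = (a.a.(rec X. b.(a.a.X + b.X\{b})\{a}) + b.(rec X. b.(a.a.X + b.X\{b})\{a})\{b})\{a} has moves —b→ q2
  q2 = (rec X. b.(a.a.X + b.X\{b})\{a})\{b}\{a} has moves stopped
Executing a from P (initial set {p0}):
  after a @ step 1: {p1}
  P completes σ.
Executing a from Q (initial set {q0}):
  after a @ step 1: no successor for Q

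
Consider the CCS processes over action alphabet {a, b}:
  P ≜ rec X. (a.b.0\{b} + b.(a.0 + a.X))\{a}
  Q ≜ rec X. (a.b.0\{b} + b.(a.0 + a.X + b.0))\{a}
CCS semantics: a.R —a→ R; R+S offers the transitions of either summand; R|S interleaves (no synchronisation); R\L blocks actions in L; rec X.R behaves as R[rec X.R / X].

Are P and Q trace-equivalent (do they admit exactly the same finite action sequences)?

Reachable graph of P (2 states):
  u0 = rec X. (a.b.0\{b} + b.(a.0 + a.X))\{a} | —b→ u1
  u1 = (a.0 + a.(rec X. (a.b.0\{b} + b.(a.0 + a.X))\{a}))\{a} | (no moves)
Reachable graph of Q (3 states):
  v0 = rec X. (a.b.0\{b} + b.(a.0 + a.X + b.0))\{a} | —b→ v1
  v1 = (a.0 + a.(rec X. (a.b.0\{b} + b.(a.0 + a.X + b.0))\{a}) + b.0)\{a} | —b→ v2
  v2 = 0\{a} | (no moves)
Run σ = ⟨bb⟩ on Q: start {v0}
  after b @ step 1: {v1}
  after b @ step 2: {v2}
  — Q admits the full trace.
Run σ = ⟨bb⟩ on P: start {u0}
  after b @ step 1: {u1}
  after b @ step 2: ∅  — P cannot continue

NO — witness ⟨bb⟩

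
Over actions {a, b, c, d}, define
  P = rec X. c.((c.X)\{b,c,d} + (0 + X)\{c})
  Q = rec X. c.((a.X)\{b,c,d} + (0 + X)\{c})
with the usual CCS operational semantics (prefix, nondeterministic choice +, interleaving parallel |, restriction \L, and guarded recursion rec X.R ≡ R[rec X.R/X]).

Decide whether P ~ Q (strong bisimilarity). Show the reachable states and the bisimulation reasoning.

LTS(P): 2 reachable states
  m0 = rec X. c.((c.X)\{b,c,d} + (0 + X)\{c}) → =c=> m1
  m1 = (c.(rec X. c.((c.X)\{b,c,d} + (0 + X)\{c})))\{b,c,d} + (0 + (rec X. c.((c.X)\{b,c,d} + (0 + X)\{c})))\{c} → ∅
LTS(Q): 3 reachable states
  n0 = rec X. c.((a.X)\{b,c,d} + (0 + X)\{c}) → =c=> n1
  n1 = (a.(rec X. c.((a.X)\{b,c,d} + (0 + X)\{c})))\{b,c,d} + (0 + (rec X. c.((a.X)\{b,c,d} + (0 + X)\{c})))\{c} → =a=> n2
  n2 = (rec X. c.((a.X)\{b,c,d} + (0 + X)\{c}))\{b,c,d} → ∅
Partition-refinement fixed point:
  B0 = {m0}
  B1 = {m1, n2}
  B2 = {n0}
  B3 = {n1}
m0 ∈ B0, n0 ∈ B2 → different blocks

NO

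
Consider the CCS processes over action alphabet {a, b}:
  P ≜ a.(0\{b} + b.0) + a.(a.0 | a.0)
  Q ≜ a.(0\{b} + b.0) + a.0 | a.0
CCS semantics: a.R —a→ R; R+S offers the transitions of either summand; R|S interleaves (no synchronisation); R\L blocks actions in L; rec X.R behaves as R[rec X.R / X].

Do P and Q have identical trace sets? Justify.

traces(P) ≠ traces(Q) — witness ⟨aaa⟩

P's transition system — 7 states:
  u0 = a.(0\{b} + b.0) + a.(a.0 | a.0) :: -a-> u1, -a-> u2
  u1 = 0\{b} + b.0 :: -b-> u3
  u2 = a.0 | a.0 :: -a-> u4, -a-> u5
  u3 = 0 :: (no moves)
  u4 = 0 | a.0 :: -a-> u6
  u5 = a.0 | 0 :: -a-> u6
  u6 = 0 | 0 :: (no moves)
Q's transition system — 6 states:
  v0 = a.(0\{b} + b.0) + a.0 | a.0 :: -a-> v1, -a-> v2, -a-> v3
  v1 = 0 | a.0 :: -a-> v4
  v2 = 0\{b} + b.0 :: -b-> v5
  v3 = a.0 | 0 :: -a-> v4
  v4 = 0 | 0 :: (no moves)
  v5 = 0 :: (no moves)
Run σ = ⟨aaa⟩ on P: start {u0}
  after a @ step 1: {u1, u2}
  after a @ step 2: {u4, u5}
  after a @ step 3: {u6}
  P completes σ.
Run σ = ⟨aaa⟩ on Q: start {v0}
  after a @ step 1: {v1, v2, v3}
  after a @ step 2: {v4}
  after a @ step 3: ∅  — Q cannot continue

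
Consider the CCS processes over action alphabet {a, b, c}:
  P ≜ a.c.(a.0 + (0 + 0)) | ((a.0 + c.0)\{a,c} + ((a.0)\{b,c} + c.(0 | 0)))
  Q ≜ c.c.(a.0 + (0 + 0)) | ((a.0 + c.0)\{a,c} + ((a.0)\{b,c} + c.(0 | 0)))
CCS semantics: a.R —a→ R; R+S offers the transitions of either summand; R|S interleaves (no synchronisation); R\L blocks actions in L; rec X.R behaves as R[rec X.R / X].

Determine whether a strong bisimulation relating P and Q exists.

Reachable graph of P (12 states):
  u0 = a.c.(a.0 + (0 + 0)) | ((a.0 + c.0)\{a,c} + ((a.0)\{b,c} + c.(0 | 0))) | --a--▸ u1, --a--▸ u2, --c--▸ u3
  u1 = a.c.(a.0 + (0 + 0)) | 0\{b,c} | --a--▸ u4
  u2 = c.(a.0 + (0 + 0)) | ((a.0 + c.0)\{a,c} + ((a.0)\{b,c} + c.(0 | 0))) | --a--▸ u4, --c--▸ u5, --c--▸ u6
  u3 = a.c.(a.0 + (0 + 0)) | (0 | 0) | --a--▸ u6
  u4 = c.(a.0 + (0 + 0)) | 0\{b,c} | --c--▸ u7
  u5 = (a.0 + (0 + 0)) | ((a.0 + c.0)\{a,c} + ((a.0)\{b,c} + c.(0 | 0))) | --a--▸ u7, --a--▸ u8, --c--▸ u9
  u6 = c.(a.0 + (0 + 0)) | (0 | 0) | --c--▸ u9
  u7 = (a.0 + (0 + 0)) | 0\{b,c} | --a--▸ u10
  u8 = 0 | ((a.0 + c.0)\{a,c} + ((a.0)\{b,c} + c.(0 | 0))) | --a--▸ u10, --c--▸ u11
  u9 = (a.0 + (0 + 0)) | (0 | 0) | --a--▸ u11
  u10 = 0 | 0\{b,c} | ·
  u11 = 0 | (0 | 0) | ·
Reachable graph of Q (12 states):
  v0 = c.c.(a.0 + (0 + 0)) | ((a.0 + c.0)\{a,c} + ((a.0)\{b,c} + c.(0 | 0))) | --a--▸ v1, --c--▸ v2, --c--▸ v3
  v1 = c.c.(a.0 + (0 + 0)) | 0\{b,c} | --c--▸ v4
  v2 = c.(a.0 + (0 + 0)) | ((a.0 + c.0)\{a,c} + ((a.0)\{b,c} + c.(0 | 0))) | --a--▸ v4, --c--▸ v5, --c--▸ v6
  v3 = c.c.(a.0 + (0 + 0)) | (0 | 0) | --c--▸ v6
  v4 = c.(a.0 + (0 + 0)) | 0\{b,c} | --c--▸ v7
  v5 = (a.0 + (0 + 0)) | ((a.0 + c.0)\{a,c} + ((a.0)\{b,c} + c.(0 | 0))) | --a--▸ v7, --a--▸ v8, --c--▸ v9
  v6 = c.(a.0 + (0 + 0)) | (0 | 0) | --c--▸ v9
  v7 = (a.0 + (0 + 0)) | 0\{b,c} | --a--▸ v10
  v8 = 0 | ((a.0 + c.0)\{a,c} + ((a.0)\{b,c} + c.(0 | 0))) | --a--▸ v10, --c--▸ v11
  v9 = (a.0 + (0 + 0)) | (0 | 0) | --a--▸ v11
  v10 = 0 | 0\{b,c} | ·
  v11 = 0 | (0 | 0) | ·
Bisimilarity quotient blocks:
  B0 = {u0}
  B1 = {u1, u3}
  B2 = {u4, u6, v4, v6}
  B3 = {u7, u9, v7, v9}
  B4 = {u10, u11, v10, v11}
  B5 = {u2, v2}
  B6 = {u5, v5}
  B7 = {u8, v8}
  B8 = {v0}
  B9 = {v1, v3}
u0 ∈ B0, v0 ∈ B8 → different blocks

NO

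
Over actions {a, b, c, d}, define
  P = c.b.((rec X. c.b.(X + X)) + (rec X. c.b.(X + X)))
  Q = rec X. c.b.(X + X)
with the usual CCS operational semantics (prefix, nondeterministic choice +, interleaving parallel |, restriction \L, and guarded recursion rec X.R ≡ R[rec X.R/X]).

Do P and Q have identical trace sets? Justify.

YES

P's transition system — 3 states:
  p0 = c.b.((rec X. c.b.(X + X)) + (rec X. c.b.(X + X))) | =c=> p1
  p1 = b.((rec X. c.b.(X + X)) + (rec X. c.b.(X + X))) | =b=> p2
  p2 = (rec X. c.b.(X + X)) + (rec X. c.b.(X + X)) | =c=> p1
Q's transition system — 3 states:
  q0 = rec X. c.b.(X + X) | =c=> q1
  q1 = b.((rec X. c.b.(X + X)) + (rec X. c.b.(X + X))) | =b=> q2
  q2 = (rec X. c.b.(X + X)) + (rec X. c.b.(X + X)) | =c=> q1
Coarsest stable partition (strong bisimilarity classes):
  B0 = {p0, p2, q0, q2}
  B1 = {p1, q1}
p0 ∈ B0, q0 ∈ B0 → same block
Bisimilar ⇒ trace-equivalent.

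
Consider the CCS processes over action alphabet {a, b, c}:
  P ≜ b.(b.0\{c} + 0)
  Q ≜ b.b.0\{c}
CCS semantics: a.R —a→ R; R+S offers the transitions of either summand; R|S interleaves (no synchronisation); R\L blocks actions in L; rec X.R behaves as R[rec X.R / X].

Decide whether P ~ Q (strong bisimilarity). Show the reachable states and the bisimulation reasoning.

P ~ Q

Reachable graph of P (3 states):
  s0 = b.(b.0\{c} + 0) | ··b··> s1
  s1 = b.0\{c} + 0 | ··b··> s2
  s2 = 0\{c} | ·
Reachable graph of Q (3 states):
  t0 = b.b.0\{c} | ··b··> t1
  t1 = b.0\{c} | ··b··> t2
  t2 = 0\{c} | ·
Bisimilarity quotient blocks:
  B0 = {s0, t0}
  B1 = {s1, t1}
  B2 = {s2, t2}
s0 ∈ B0, t0 ∈ B0 → same block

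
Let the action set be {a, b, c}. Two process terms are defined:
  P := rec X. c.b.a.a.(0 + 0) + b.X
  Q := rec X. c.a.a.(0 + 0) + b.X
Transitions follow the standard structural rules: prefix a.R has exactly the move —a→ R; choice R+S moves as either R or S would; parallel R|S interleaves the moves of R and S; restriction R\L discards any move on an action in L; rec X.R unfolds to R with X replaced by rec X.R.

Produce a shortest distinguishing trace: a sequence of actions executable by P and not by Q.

cb

P's transition system — 5 states:
  m0 = rec X. c.b.a.a.(0 + 0) + b.X | =b=> m0, =c=> m1
  m1 = b.a.a.(0 + 0) | =b=> m2
  m2 = a.a.(0 + 0) | =a=> m3
  m3 = a.(0 + 0) | =a=> m4
  m4 = 0 + 0 | ·
Q's transition system — 4 states:
  n0 = rec X. c.a.a.(0 + 0) + b.X | =b=> n0, =c=> n1
  n1 = a.a.(0 + 0) | =a=> n2
  n2 = a.(0 + 0) | =a=> n3
  n3 = 0 + 0 | ·
Run σ = ⟨cb⟩ on P: start {m0}
  step 1 (c): {m1}
  step 2 (b): {m2}
  ✓ P
Run σ = ⟨cb⟩ on Q: start {n0}
  step 1 (c): {n1}
  step 2 (b): ∅  — Q cannot continue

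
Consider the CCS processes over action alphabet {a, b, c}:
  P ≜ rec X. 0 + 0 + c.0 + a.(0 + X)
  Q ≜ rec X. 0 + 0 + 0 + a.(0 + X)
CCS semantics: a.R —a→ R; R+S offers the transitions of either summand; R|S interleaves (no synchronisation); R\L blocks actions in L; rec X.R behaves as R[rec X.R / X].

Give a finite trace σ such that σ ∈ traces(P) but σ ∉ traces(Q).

c

Reachable graph of P (3 states):
  m0 = rec X. 0 + 0 + c.0 + a.(0 + X) has moves ··a··> m1, ··c··> m2
  m1 = 0 + (rec X. 0 + 0 + c.0 + a.(0 + X)) has moves ··a··> m1, ··c··> m2
  m2 = 0 has moves (no moves)
Reachable graph of Q (2 states):
  n0 = rec X. 0 + 0 + 0 + a.(0 + X) has moves ··a··> n1
  n1 = 0 + (rec X. 0 + 0 + 0 + a.(0 + X)) has moves ··a··> n1
Run σ = ⟨c⟩ on P: start {m0}
  after c @ step 1: {m2}
  — P admits the full trace.
Run σ = ⟨c⟩ on Q: start {n0}
  after c @ step 1: ∅  — Q cannot continue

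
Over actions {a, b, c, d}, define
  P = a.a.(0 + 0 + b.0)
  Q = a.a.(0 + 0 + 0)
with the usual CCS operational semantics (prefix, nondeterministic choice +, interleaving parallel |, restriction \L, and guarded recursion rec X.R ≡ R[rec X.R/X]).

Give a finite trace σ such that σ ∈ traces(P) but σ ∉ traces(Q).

aab

LTS(P): 4 reachable states
  m0 = a.a.(0 + 0 + b.0) has moves -a-> m1
  m1 = a.(0 + 0 + b.0) has moves -a-> m2
  m2 = 0 + 0 + b.0 has moves -b-> m3
  m3 = 0 has moves deadlocked
LTS(Q): 3 reachable states
  n0 = a.a.(0 + 0 + 0) has moves -a-> n1
  n1 = a.(0 + 0 + 0) has moves -a-> n2
  n2 = 0 + 0 + 0 has moves deadlocked
Trace ⟨aab⟩ through P, begin at {m0}:
  step 1 (a): {m1}
  step 2 (a): {m2}
  step 3 (b): {m3}
  — P admits the full trace.
Trace ⟨aab⟩ through Q, begin at {n0}:
  step 1 (a): {n1}
  step 2 (a): {n2}
  step 3 (b): ∅  — Q cannot continue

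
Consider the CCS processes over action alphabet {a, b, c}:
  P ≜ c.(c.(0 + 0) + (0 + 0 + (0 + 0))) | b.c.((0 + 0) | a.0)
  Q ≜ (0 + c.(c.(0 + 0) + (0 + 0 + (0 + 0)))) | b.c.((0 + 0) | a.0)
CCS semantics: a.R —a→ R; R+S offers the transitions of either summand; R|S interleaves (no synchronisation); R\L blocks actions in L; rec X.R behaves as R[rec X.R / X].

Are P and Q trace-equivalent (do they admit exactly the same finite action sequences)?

LTS(P): 12 reachable states
  m0 = c.(c.(0 + 0) + (0 + 0 + (0 + 0))) | b.c.((0 + 0) | a.0) | ··b··> m1, ··c··> m2
  m1 = c.(c.(0 + 0) + (0 + 0 + (0 + 0))) | c.((0 + 0) | a.0) | ··c··> m3, ··c··> m4
  m2 = (c.(0 + 0) + (0 + 0 + (0 + 0))) | b.c.((0 + 0) | a.0) | ··b··> m3, ··c··> m5
  m3 = (c.(0 + 0) + (0 + 0 + (0 + 0))) | c.((0 + 0) | a.0) | ··c··> m6, ··c··> m7
  m4 = c.(c.(0 + 0) + (0 + 0 + (0 + 0))) | ((0 + 0) | a.0) | ··a··> m8, ··c··> m7
  m5 = (0 + 0) | b.c.((0 + 0) | a.0) | ··b··> m6
  m6 = (0 + 0) | c.((0 + 0) | a.0) | ··c··> m9
  m7 = (c.(0 + 0) + (0 + 0 + (0 + 0))) | ((0 + 0) | a.0) | ··a··> m10, ··c··> m9
  m8 = c.(c.(0 + 0) + (0 + 0 + (0 + 0))) | ((0 + 0) | 0) | ··c··> m10
  m9 = (0 + 0) | ((0 + 0) | a.0) | ··a··> m11
  m10 = (c.(0 + 0) + (0 + 0 + (0 + 0))) | ((0 + 0) | 0) | ··c··> m11
  m11 = (0 + 0) | ((0 + 0) | 0) | ∅
LTS(Q): 12 reachable states
  n0 = (0 + c.(c.(0 + 0) + (0 + 0 + (0 + 0)))) | b.c.((0 + 0) | a.0) | ··b··> n1, ··c··> n2
  n1 = (0 + c.(c.(0 + 0) + (0 + 0 + (0 + 0)))) | c.((0 + 0) | a.0) | ··c··> n3, ··c··> n4
  n2 = (c.(0 + 0) + (0 + 0 + (0 + 0))) | b.c.((0 + 0) | a.0) | ··b··> n4, ··c··> n5
  n3 = (0 + c.(c.(0 + 0) + (0 + 0 + (0 + 0)))) | ((0 + 0) | a.0) | ··a··> n6, ··c··> n7
  n4 = (c.(0 + 0) + (0 + 0 + (0 + 0))) | c.((0 + 0) | a.0) | ··c··> n7, ··c··> n8
  n5 = (0 + 0) | b.c.((0 + 0) | a.0) | ··b··> n8
  n6 = (0 + c.(c.(0 + 0) + (0 + 0 + (0 + 0)))) | ((0 + 0) | 0) | ··c··> n9
  n7 = (c.(0 + 0) + (0 + 0 + (0 + 0))) | ((0 + 0) | a.0) | ··a··> n9, ··c··> n10
  n8 = (0 + 0) | c.((0 + 0) | a.0) | ··c··> n10
  n9 = (c.(0 + 0) + (0 + 0 + (0 + 0))) | ((0 + 0) | 0) | ··c··> n11
  n10 = (0 + 0) | ((0 + 0) | a.0) | ··a··> n11
  n11 = (0 + 0) | ((0 + 0) | 0) | ∅
Partition-refinement fixed point:
  B0 = {m0, n0}
  B1 = {m1, n1}
  B2 = {m4, n3}
  B3 = {m8, n6}
  B4 = {m10, n9}
  B5 = {m11, n11}
  B6 = {m7, n7}
  B7 = {m9, n10}
  B8 = {m3, n4}
  B9 = {m6, n8}
  B10 = {m2, n2}
  B11 = {m5, n5}
m0 ∈ B0, n0 ∈ B0 → same block
Bisimilar ⇒ trace-equivalent.

traces(P) = traces(Q)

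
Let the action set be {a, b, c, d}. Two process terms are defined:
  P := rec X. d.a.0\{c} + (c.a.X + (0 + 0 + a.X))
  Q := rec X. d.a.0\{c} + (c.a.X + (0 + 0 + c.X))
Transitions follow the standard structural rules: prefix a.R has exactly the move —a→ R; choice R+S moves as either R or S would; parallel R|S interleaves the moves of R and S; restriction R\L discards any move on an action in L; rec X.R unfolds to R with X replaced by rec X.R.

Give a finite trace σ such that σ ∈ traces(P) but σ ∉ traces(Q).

LTS(P): 4 reachable states
  m0 = rec X. d.a.0\{c} + (c.a.X + (0 + 0 + a.X)) ⊢ --a--▸ m0, --c--▸ m1, --d--▸ m2
  m1 = a.(rec X. d.a.0\{c} + (c.a.X + (0 + 0 + a.X))) ⊢ --a--▸ m0
  m2 = a.0\{c} ⊢ --a--▸ m3
  m3 = 0\{c} ⊢ (no moves)
LTS(Q): 4 reachable states
  n0 = rec X. d.a.0\{c} + (c.a.X + (0 + 0 + c.X)) ⊢ --c--▸ n0, --c--▸ n1, --d--▸ n2
  n1 = a.(rec X. d.a.0\{c} + (c.a.X + (0 + 0 + c.X))) ⊢ --a--▸ n0
  n2 = a.0\{c} ⊢ --a--▸ n3
  n3 = 0\{c} ⊢ (no moves)
Run σ = ⟨a⟩ on P: start {m0}
  step 1 (a): {m0}
  P completes σ.
Run σ = ⟨a⟩ on Q: start {n0}
  step 1 (a): ∅  — Q cannot continue

a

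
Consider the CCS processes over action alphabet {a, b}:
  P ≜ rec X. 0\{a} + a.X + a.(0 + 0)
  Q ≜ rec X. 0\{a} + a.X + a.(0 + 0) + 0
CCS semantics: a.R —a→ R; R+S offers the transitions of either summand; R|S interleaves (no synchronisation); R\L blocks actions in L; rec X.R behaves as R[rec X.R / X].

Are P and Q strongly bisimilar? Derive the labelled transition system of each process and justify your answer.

YES

P's transition system — 2 states:
  m0 = rec X. 0\{a} + a.X + a.(0 + 0) has moves —a→ m0, —a→ m1
  m1 = 0 + 0 has moves deadlocked
Q's transition system — 2 states:
  n0 = rec X. 0\{a} + a.X + a.(0 + 0) + 0 has moves —a→ n0, —a→ n1
  n1 = 0 + 0 has moves deadlocked
Partition-refinement fixed point:
  B0 = {m0, n0}
  B1 = {m1, n1}
m0 ∈ B0, n0 ∈ B0 → same block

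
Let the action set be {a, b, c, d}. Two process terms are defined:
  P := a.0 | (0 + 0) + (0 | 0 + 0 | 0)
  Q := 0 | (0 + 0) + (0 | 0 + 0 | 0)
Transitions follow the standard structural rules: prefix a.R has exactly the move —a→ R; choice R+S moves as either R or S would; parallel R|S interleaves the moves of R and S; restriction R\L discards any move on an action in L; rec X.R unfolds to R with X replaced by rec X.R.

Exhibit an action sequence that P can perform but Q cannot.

Reachable graph of P (2 states):
  p0 = a.0 | (0 + 0) + (0 | 0 + 0 | 0) → ··a··> p1
  p1 = 0 | (0 + 0) → stopped
Reachable graph of Q (1 states):
  q0 = 0 | (0 + 0) + (0 | 0 + 0 | 0) → stopped
Executing a from P (initial set {p0}):
  after a @ step 1: {p1}
  P completes σ.
Executing a from Q (initial set {q0}):
  after a @ step 1: ∅ (Q stuck)

a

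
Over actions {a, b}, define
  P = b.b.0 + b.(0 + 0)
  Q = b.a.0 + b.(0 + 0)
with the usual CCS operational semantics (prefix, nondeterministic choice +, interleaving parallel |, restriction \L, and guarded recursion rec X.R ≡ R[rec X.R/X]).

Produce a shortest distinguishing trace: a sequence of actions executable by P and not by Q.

bb

LTS(P): 4 reachable states
  p0 = b.b.0 + b.(0 + 0) ⊢ --b--▸ p1, --b--▸ p2
  p1 = 0 + 0 ⊢ (no moves)
  p2 = b.0 ⊢ --b--▸ p3
  p3 = 0 ⊢ (no moves)
LTS(Q): 4 reachable states
  q0 = b.a.0 + b.(0 + 0) ⊢ --b--▸ q1, --b--▸ q2
  q1 = 0 + 0 ⊢ (no moves)
  q2 = a.0 ⊢ --a--▸ q3
  q3 = 0 ⊢ (no moves)
Run σ = ⟨bb⟩ on P: start {p0}
  after b @ step 1: {p1, p2}
  after b @ step 2: {p3}
  P completes σ.
Run σ = ⟨bb⟩ on Q: start {q0}
  after b @ step 1: {q1, q2}
  after b @ step 2: no successor for Q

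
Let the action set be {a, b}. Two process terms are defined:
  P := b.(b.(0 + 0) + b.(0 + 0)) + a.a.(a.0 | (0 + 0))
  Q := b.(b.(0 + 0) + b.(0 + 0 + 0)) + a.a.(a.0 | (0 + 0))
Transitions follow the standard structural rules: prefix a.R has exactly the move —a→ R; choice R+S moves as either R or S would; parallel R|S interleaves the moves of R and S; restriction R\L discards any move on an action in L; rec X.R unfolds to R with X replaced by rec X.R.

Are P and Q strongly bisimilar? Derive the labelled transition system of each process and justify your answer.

P's transition system — 6 states:
  s0 = b.(b.(0 + 0) + b.(0 + 0)) + a.a.(a.0 | (0 + 0)) → ··a··> s1, ··b··> s2
  s1 = a.(a.0 | (0 + 0)) → ··a··> s3
  s2 = b.(0 + 0) + b.(0 + 0) → ··b··> s4
  s3 = a.0 | (0 + 0) → ··a··> s5
  s4 = 0 + 0 → ∅
  s5 = 0 | (0 + 0) → ∅
Q's transition system — 7 states:
  t0 = b.(b.(0 + 0) + b.(0 + 0 + 0)) + a.a.(a.0 | (0 + 0)) → ··a··> t1, ··b··> t2
  t1 = a.(a.0 | (0 + 0)) → ··a··> t3
  t2 = b.(0 + 0) + b.(0 + 0 + 0) → ··b··> t4, ··b··> t5
  t3 = a.0 | (0 + 0) → ··a··> t6
  t4 = 0 + 0 → ∅
  t5 = 0 + 0 + 0 → ∅
  t6 = 0 | (0 + 0) → ∅
Coarsest stable partition (strong bisimilarity classes):
  B0 = {s0, t0}
  B1 = {s2, t2}
  B2 = {s4, s5, t4, t5, t6}
  B3 = {s1, t1}
  B4 = {s3, t3}
s0 ∈ B0, t0 ∈ B0 → same block

bisimilar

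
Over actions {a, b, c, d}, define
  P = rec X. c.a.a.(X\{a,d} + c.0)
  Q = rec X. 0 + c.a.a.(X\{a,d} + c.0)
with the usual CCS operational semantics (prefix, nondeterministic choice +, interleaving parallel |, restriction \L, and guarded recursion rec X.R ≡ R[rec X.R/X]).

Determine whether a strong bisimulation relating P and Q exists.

Reachable graph of P (6 states):
  s0 = rec X. c.a.a.(X\{a,d} + c.0) → =c=> s1
  s1 = a.a.((rec X. c.a.a.(X\{a,d} + c.0))\{a,d} + c.0) → =a=> s2
  s2 = a.((rec X. c.a.a.(X\{a,d} + c.0))\{a,d} + c.0) → =a=> s3
  s3 = (rec X. c.a.a.(X\{a,d} + c.0))\{a,d} + c.0 → =c=> s4, =c=> s5
  s4 = (a.a.((rec X. c.a.a.(X\{a,d} + c.0))\{a,d} + c.0))\{a,d} → ∅
  s5 = 0 → ∅
Reachable graph of Q (6 states):
  t0 = rec X. 0 + c.a.a.(X\{a,d} + c.0) → =c=> t1
  t1 = a.a.((rec X. 0 + c.a.a.(X\{a,d} + c.0))\{a,d} + c.0) → =a=> t2
  t2 = a.((rec X. 0 + c.a.a.(X\{a,d} + c.0))\{a,d} + c.0) → =a=> t3
  t3 = (rec X. 0 + c.a.a.(X\{a,d} + c.0))\{a,d} + c.0 → =c=> t4, =c=> t5
  t4 = (a.a.((rec X. 0 + c.a.a.(X\{a,d} + c.0))\{a,d} + c.0))\{a,d} → ∅
  t5 = 0 → ∅
Coarsest stable partition (strong bisimilarity classes):
  B0 = {s0, t0}
  B1 = {s1, t1}
  B2 = {s2, t2}
  B3 = {s3, t3}
  B4 = {s4, s5, t4, t5}
s0 ∈ B0, t0 ∈ B0 → same block

P ~ Q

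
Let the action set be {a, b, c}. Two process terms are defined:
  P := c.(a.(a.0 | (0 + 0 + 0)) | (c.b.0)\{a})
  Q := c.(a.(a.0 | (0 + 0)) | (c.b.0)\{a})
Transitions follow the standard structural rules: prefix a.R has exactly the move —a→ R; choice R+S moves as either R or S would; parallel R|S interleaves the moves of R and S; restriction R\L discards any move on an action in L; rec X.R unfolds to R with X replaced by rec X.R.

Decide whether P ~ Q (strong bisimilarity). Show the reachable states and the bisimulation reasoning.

bisimilar

LTS(P): 10 reachable states
  m0 = c.(a.(a.0 | (0 + 0 + 0)) | (c.b.0)\{a}) ⊢ --c--▸ m1
  m1 = a.(a.0 | (0 + 0 + 0)) | (c.b.0)\{a} ⊢ --a--▸ m2, --c--▸ m3
  m2 = a.0 | (0 + 0 + 0) | (c.b.0)\{a} ⊢ --a--▸ m4, --c--▸ m5
  m3 = a.(a.0 | (0 + 0 + 0)) | (b.0)\{a} ⊢ --a--▸ m5, --b--▸ m6
  m4 = 0 | (0 + 0 + 0) | (c.b.0)\{a} ⊢ --c--▸ m7
  m5 = a.0 | (0 + 0 + 0) | (b.0)\{a} ⊢ --a--▸ m7, --b--▸ m8
  m6 = a.(a.0 | (0 + 0 + 0)) | 0\{a} ⊢ --a--▸ m8
  m7 = 0 | (0 + 0 + 0) | (b.0)\{a} ⊢ --b--▸ m9
  m8 = a.0 | (0 + 0 + 0) | 0\{a} ⊢ --a--▸ m9
  m9 = 0 | (0 + 0 + 0) | 0\{a} ⊢ ·
LTS(Q): 10 reachable states
  n0 = c.(a.(a.0 | (0 + 0)) | (c.b.0)\{a}) ⊢ --c--▸ n1
  n1 = a.(a.0 | (0 + 0)) | (c.b.0)\{a} ⊢ --a--▸ n2, --c--▸ n3
  n2 = a.0 | (0 + 0) | (c.b.0)\{a} ⊢ --a--▸ n4, --c--▸ n5
  n3 = a.(a.0 | (0 + 0)) | (b.0)\{a} ⊢ --a--▸ n5, --b--▸ n6
  n4 = 0 | (0 + 0) | (c.b.0)\{a} ⊢ --c--▸ n7
  n5 = a.0 | (0 + 0) | (b.0)\{a} ⊢ --a--▸ n7, --b--▸ n8
  n6 = a.(a.0 | (0 + 0)) | 0\{a} ⊢ --a--▸ n8
  n7 = 0 | (0 + 0) | (b.0)\{a} ⊢ --b--▸ n9
  n8 = a.0 | (0 + 0) | 0\{a} ⊢ --a--▸ n9
  n9 = 0 | (0 + 0) | 0\{a} ⊢ ·
Partition-refinement fixed point:
  B0 = {m0, n0}
  B1 = {m1, n1}
  B2 = {m2, n2}
  B3 = {m5, n5}
  B4 = {m8, n8}
  B5 = {m9, n9}
  B6 = {m7, n7}
  B7 = {m4, n4}
  B8 = {m3, n3}
  B9 = {m6, n6}
m0 ∈ B0, n0 ∈ B0 → same block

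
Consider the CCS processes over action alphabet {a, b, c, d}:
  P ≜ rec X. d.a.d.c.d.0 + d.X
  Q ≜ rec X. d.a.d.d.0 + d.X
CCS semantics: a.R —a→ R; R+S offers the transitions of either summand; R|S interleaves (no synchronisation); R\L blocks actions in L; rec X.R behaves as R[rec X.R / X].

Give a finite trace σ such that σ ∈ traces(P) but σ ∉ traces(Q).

dadc

Reachable graph of P (6 states):
  m0 = rec X. d.a.d.c.d.0 + d.X has moves ··d··> m0, ··d··> m1
  m1 = a.d.c.d.0 has moves ··a··> m2
  m2 = d.c.d.0 has moves ··d··> m3
  m3 = c.d.0 has moves ··c··> m4
  m4 = d.0 has moves ··d··> m5
  m5 = 0 has moves deadlocked
Reachable graph of Q (5 states):
  n0 = rec X. d.a.d.d.0 + d.X has moves ··d··> n0, ··d··> n1
  n1 = a.d.d.0 has moves ··a··> n2
  n2 = d.d.0 has moves ··d··> n3
  n3 = d.0 has moves ··d··> n4
  n4 = 0 has moves deadlocked
Run σ = ⟨dadc⟩ on P: start {m0}
  after d @ step 1: {m0, m1}
  after a @ step 2: {m2}
  after d @ step 3: {m3}
  after c @ step 4: {m4}
  — P admits the full trace.
Run σ = ⟨dadc⟩ on Q: start {n0}
  after d @ step 1: {n0, n1}
  after a @ step 2: {n2}
  after d @ step 3: {n3}
  after c @ step 4: ∅ (Q stuck)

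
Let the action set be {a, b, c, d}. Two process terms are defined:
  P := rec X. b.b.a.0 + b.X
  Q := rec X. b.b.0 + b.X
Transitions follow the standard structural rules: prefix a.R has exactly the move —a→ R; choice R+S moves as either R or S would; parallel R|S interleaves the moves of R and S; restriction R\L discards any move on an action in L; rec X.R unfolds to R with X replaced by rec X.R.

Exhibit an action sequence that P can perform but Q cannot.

P's transition system — 4 states:
  m0 = rec X. b.b.a.0 + b.X ⊢ ··b··> m0, ··b··> m1
  m1 = b.a.0 ⊢ ··b··> m2
  m2 = a.0 ⊢ ··a··> m3
  m3 = 0 ⊢ ∅
Q's transition system — 3 states:
  n0 = rec X. b.b.0 + b.X ⊢ ··b··> n0, ··b··> n1
  n1 = b.0 ⊢ ··b··> n2
  n2 = 0 ⊢ ∅
Trace ⟨bba⟩ through P, begin at {m0}:
  after b @ step 1: {m0, m1}
  after b @ step 2: {m0, m1, m2}
  after a @ step 3: {m3}
  ✓ P
Trace ⟨bba⟩ through Q, begin at {n0}:
  after b @ step 1: {n0, n1}
  after b @ step 2: {n0, n1, n2}
  after a @ step 3: ∅  — Q cannot continue

bba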